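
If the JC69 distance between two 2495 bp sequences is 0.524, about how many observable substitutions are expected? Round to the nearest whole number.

941

Invert JC69: p = (3/4)(1 − e^(−4d/3)) = 0.75 × (1 − e^(-0.698667)) = 0.75 × (1 − 0.497248) = 0.377064.
Expected differing sites = pL ≈ 0.377064 × 2495 = 940.77468 ≈ 941.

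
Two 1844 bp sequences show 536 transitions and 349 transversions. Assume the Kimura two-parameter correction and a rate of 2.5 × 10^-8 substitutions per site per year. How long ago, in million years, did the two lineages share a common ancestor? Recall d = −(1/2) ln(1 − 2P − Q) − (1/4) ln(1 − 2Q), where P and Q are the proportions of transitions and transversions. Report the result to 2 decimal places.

17.10

P = 536/1844 ≈ 0.290672 and Q = 349/1844 ≈ 0.189262.
Under the Kimura two-parameter model, d = −½ ln(1 − 2P − Q) − ¼ ln(1 − 2Q).
1 − 2P − Q = 0.229394, giving −½ ln(0.229394) = 0.736157.
1 − 2Q = 0.621476, giving −¼ ln(0.621476) = 0.118914.
d = 0.736157 + 0.118914 = 0.855071.
Under a molecular clock d = 2μt, so t = d/(2μ) = 0.855071 / (2 × 2.5 × 10^-8) = 17.10 million years.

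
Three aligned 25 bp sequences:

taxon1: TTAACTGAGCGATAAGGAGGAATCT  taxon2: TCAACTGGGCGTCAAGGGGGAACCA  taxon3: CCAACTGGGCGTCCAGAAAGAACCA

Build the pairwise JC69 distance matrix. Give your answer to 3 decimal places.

taxon1–taxon2: 7/25 sites differ → p = 0.28, d = −0.75 ln(1 − 0.373333) = 0.350505 ≈ 0.351.
taxon1–taxon3: 10/25 sites differ → p = 0.4, d = −0.75 ln(1 − 0.533333) = 0.571605 ≈ 0.572.
taxon2–taxon3: 5/25 sites differ → p = 0.2, d = −0.75 ln(1 − 0.266667) = 0.232617 ≈ 0.233.

d(taxon1,taxon2) = 0.351, d(taxon1,taxon3) = 0.572, d(taxon2,taxon3) = 0.233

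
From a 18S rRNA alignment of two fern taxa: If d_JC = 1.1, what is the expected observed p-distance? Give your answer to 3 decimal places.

0.577

p = (3/4)(1 − e^(−4d/3)) = 0.75 × (1 − e^(-1.466667)) = 0.75 × (1 − 0.230693) = 0.576980.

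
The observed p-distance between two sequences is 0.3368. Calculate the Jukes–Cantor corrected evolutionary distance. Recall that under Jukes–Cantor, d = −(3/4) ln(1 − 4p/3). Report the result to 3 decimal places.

0.447

d = −(3/4) ln(1 − 4p/3) = −0.75 ln(1 − 0.449067) = −0.75 ln(0.550933)
  = −0.75 × (-0.596142) = 0.447107 substitutions/site.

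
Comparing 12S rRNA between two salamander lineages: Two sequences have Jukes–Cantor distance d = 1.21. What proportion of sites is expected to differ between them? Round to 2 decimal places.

0.60

p = (3/4)(1 − e^(−4d/3)) = 0.75 × (1 − e^(-1.613333)) = 0.75 × (1 − 0.199222) = 0.600584.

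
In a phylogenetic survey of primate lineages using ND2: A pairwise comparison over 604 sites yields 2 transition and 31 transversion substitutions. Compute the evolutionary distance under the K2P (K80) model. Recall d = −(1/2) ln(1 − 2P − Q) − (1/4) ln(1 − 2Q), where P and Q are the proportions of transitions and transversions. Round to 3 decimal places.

P = 2/604 ≈ 0.003311 and Q = 31/604 ≈ 0.051325.
Under the Kimura two-parameter model, d = −½ ln(1 − 2P − Q) − ¼ ln(1 − 2Q).
1 − 2P − Q = 0.942053, giving −½ ln(0.942053) = 0.029847.
1 − 2Q = 0.89735, giving −¼ ln(0.89735) = 0.027077.
d = 0.029847 + 0.027077 = 0.056924.

0.057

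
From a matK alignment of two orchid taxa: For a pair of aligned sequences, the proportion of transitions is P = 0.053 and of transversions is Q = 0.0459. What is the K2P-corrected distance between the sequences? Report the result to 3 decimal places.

0.106

Under the Kimura two-parameter model, d = −½ ln(1 − 2P − Q) − ¼ ln(1 − 2Q).
1 − 2P − Q = 0.8481, giving −½ ln(0.8481) = 0.082378.
1 − 2Q = 0.9082, giving −¼ ln(0.9082) = 0.024073.
d = 0.082378 + 0.024073 = 0.106451.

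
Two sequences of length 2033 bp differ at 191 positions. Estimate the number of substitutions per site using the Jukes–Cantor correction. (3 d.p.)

p = 191/2033 ≈ 0.09395.
d = −(3/4) ln(1 − 4p/3) = −0.75 ln(1 − 0.125267) = −0.75 ln(0.874733)
  = −0.75 × (-0.133837) = 0.100378 substitutions/site.

0.100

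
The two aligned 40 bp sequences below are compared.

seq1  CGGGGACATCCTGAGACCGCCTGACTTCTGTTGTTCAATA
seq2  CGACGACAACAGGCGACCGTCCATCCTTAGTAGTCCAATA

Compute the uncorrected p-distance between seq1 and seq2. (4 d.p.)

0.3750

The sequences differ at 15 of 40 positions.
p = 15/40 = 0.3750.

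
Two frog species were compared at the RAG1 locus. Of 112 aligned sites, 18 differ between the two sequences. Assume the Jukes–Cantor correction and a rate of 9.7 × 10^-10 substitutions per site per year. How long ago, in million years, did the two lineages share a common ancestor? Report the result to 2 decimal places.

93.23

p = 18/112 ≈ 0.160714.
d = −(3/4) ln(1 − 4p/3) = −0.75 ln(1 − 0.214285) = −0.75 ln(0.785715)
  = −0.75 × (-0.241161) = 0.180871 substitutions/site.
Under a molecular clock d = 2μt, so t = d/(2μ) = 0.180871 / (2 × 9.7 × 10^-10) = 93.23 million years.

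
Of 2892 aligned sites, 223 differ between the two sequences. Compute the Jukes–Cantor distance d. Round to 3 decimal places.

0.081

p = 223/2892 ≈ 0.077109.
d = −(3/4) ln(1 − 4p/3) = −0.75 ln(1 − 0.102812) = −0.75 ln(0.897188)
  = −0.75 × (-0.108490) = 0.081368 substitutions/site.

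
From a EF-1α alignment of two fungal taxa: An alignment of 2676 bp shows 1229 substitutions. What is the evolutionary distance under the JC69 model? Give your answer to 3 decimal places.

0.711

p = 1229/2676 ≈ 0.459268.
d = −(3/4) ln(1 − 4p/3) = −0.75 ln(1 − 0.612357) = −0.75 ln(0.387643)
  = −0.75 × (-0.947670) = 0.710753 substitutions/site.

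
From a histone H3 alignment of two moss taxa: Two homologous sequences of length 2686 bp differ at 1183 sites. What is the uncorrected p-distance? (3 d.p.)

0.440

p = 1183/2686 = 0.440431… ≈ 0.440 (to 3 d.p.).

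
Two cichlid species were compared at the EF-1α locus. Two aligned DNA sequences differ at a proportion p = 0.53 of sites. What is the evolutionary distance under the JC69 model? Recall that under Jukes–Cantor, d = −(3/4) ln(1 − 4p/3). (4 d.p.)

d = −(3/4) ln(1 − 4p/3) = −0.75 ln(1 − 0.706667) = −0.75 ln(0.293333)
  = −0.75 × (-1.226447) = 0.919835 substitutions/site.

0.9198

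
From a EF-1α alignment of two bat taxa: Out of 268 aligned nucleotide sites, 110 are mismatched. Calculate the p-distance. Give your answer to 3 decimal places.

0.410

p = 110/268 = 0.410447… ≈ 0.410 (to 3 d.p.).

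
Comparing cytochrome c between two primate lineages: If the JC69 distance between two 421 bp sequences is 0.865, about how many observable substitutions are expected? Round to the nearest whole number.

216

Invert JC69: p = (3/4)(1 − e^(−4d/3)) = 0.75 × (1 − e^(-1.153333)) = 0.75 × (1 − 0.315583) = 0.513313.
Expected differing sites = pL ≈ 0.513313 × 421 = 216.104773 ≈ 216.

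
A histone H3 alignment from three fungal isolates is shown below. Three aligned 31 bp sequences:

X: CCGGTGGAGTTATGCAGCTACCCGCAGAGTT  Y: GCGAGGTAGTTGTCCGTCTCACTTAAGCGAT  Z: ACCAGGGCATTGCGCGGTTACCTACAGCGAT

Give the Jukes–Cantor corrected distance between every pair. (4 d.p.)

d(X,Y) = 0.7771, d(X,Z) = 0.6913, d(Y,Z) = 0.6143

X–Y: 15/31 sites differ → p ≈ 0.483871, d = −0.75 ln(1 − 0.645161) = 0.777068 ≈ 0.7771.
X–Z: 14/31 sites differ → p ≈ 0.451613, d = −0.75 ln(1 − 0.602151) = 0.691262 ≈ 0.6913.
Y–Z: 13/31 sites differ → p ≈ 0.419355, d = −0.75 ln(1 − 0.55914) = 0.614271 ≈ 0.6143.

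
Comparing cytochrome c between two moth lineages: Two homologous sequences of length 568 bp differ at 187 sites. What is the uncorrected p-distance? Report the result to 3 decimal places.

p = 187/568 = 0.329225… ≈ 0.329 (to 3 d.p.).

0.329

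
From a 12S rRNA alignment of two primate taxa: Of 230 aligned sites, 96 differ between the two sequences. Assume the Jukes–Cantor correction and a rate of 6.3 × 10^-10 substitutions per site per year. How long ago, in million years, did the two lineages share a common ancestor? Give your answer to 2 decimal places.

483.99

p = 96/230 ≈ 0.417391.
d = −(3/4) ln(1 − 4p/3) = −0.75 ln(1 − 0.556521) = −0.75 ln(0.443479)
  = −0.75 × (-0.813105) = 0.609829 substitutions/site.
Under a molecular clock d = 2μt, so t = d/(2μ) = 0.609829 / (2 × 6.3 × 10^-10) = 483.99 million years.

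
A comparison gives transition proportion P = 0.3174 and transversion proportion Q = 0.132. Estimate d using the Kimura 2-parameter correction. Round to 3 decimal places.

0.805

Under the Kimura two-parameter model, d = −½ ln(1 − 2P − Q) − ¼ ln(1 − 2Q).
1 − 2P − Q = 0.2332, giving −½ ln(0.2332) = 0.727929.
1 − 2Q = 0.736, giving −¼ ln(0.736) = 0.076631.
d = 0.727929 + 0.076631 = 0.804560.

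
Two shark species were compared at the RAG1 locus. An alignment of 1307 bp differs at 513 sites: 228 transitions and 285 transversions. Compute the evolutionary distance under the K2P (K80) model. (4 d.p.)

P = 228/1307 ≈ 0.174445 and Q = 285/1307 ≈ 0.218057.
Under the Kimura two-parameter model, d = −½ ln(1 − 2P − Q) − ¼ ln(1 − 2Q).
1 − 2P − Q = 0.433053, giving −½ ln(0.433053) = 0.418448.
1 − 2Q = 0.563886, giving −¼ ln(0.563886) = 0.143226.
d = 0.418448 + 0.143226 = 0.561674.

0.5617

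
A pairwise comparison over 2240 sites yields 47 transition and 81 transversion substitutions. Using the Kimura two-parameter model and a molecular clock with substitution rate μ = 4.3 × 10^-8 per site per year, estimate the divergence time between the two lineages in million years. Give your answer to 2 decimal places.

0.69

P = 47/2240 ≈ 0.020982 and Q = 81/2240 ≈ 0.036161.
Under the Kimura two-parameter model, d = −½ ln(1 − 2P − Q) − ¼ ln(1 − 2Q).
1 − 2P − Q = 0.921875, giving −½ ln(0.921875) = 0.040673.
1 − 2Q = 0.927678, giving −¼ ln(0.927678) = 0.018768.
d = 0.040673 + 0.018768 = 0.059441.
Under a molecular clock d = 2μt, so t = d/(2μ) = 0.059441 / (2 × 4.3 × 10^-8) = 0.69 million years.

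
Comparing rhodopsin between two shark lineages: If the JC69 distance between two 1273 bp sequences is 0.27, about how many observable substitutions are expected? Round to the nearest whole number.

Invert JC69: p = (3/4)(1 − e^(−4d/3)) = 0.75 × (1 − e^(-0.36)) = 0.75 × (1 − 0.697676) = 0.226743.
Expected differing sites = pL ≈ 0.226743 × 1273 = 288.643839 ≈ 289.

289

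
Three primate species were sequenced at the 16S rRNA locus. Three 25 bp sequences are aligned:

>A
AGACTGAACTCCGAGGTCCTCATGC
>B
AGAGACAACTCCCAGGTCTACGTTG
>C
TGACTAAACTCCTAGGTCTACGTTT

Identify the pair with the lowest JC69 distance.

B and C

A–B: 9/25 differ, p = 0.360, d = 0.490.
A–C: 8/25 differ, p = 0.320, d = 0.417.
B–C: 6/25 differ, p = 0.240, d = 0.289.
The smallest distance is between B and C.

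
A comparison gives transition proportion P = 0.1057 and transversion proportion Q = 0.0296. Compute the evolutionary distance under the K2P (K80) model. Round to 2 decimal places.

Under the Kimura two-parameter model, d = −½ ln(1 − 2P − Q) − ¼ ln(1 − 2Q).
1 − 2P − Q = 0.759, giving −½ ln(0.759) = 0.137877.
1 − 2Q = 0.9408, giving −¼ ln(0.9408) = 0.015256.
d = 0.137877 + 0.015256 = 0.153133.

0.15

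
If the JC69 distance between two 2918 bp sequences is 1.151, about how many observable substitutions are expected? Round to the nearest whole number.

1717

Invert JC69: p = (3/4)(1 − e^(−4d/3)) = 0.75 × (1 − e^(-1.534667)) = 0.75 × (1 − 0.215527) = 0.588355.
Expected differing sites = pL ≈ 0.588355 × 2918 = 1716.81989 ≈ 1717.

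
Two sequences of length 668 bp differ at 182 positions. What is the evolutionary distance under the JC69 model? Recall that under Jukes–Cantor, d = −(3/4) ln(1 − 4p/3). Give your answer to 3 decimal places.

0.339

p = 182/668 ≈ 0.272455.
d = −(3/4) ln(1 − 4p/3) = −0.75 ln(1 − 0.363273) = −0.75 ln(0.636727)
  = −0.75 × (-0.451414) = 0.338561 substitutions/site.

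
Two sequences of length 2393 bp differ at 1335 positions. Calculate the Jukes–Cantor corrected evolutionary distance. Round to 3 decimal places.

1.021

p = 1335/2393 ≈ 0.557877.
d = −(3/4) ln(1 − 4p/3) = −0.75 ln(1 − 0.743836) = −0.75 ln(0.256164)
  = −0.75 × (-1.361937) = 1.021453 substitutions/site.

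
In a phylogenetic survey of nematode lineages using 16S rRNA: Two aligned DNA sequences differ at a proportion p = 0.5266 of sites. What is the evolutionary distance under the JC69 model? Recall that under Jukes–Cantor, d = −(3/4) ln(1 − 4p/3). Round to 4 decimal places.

d = −(3/4) ln(1 − 4p/3) = −0.75 ln(1 − 0.702133) = −0.75 ln(0.297867)
  = −0.75 × (-1.211108) = 0.908331 substitutions/site.

0.9083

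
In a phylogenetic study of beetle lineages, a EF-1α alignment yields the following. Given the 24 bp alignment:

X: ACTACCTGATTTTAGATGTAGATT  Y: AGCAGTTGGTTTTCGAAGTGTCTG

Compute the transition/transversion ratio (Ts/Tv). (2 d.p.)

Transitions are A↔G and C↔T; transversions are all other mismatches.
Transitions: 4. Transversions: 7.
R = 4/7 = 0.571428… ≈ 0.57 (to 2 d.p.).

0.57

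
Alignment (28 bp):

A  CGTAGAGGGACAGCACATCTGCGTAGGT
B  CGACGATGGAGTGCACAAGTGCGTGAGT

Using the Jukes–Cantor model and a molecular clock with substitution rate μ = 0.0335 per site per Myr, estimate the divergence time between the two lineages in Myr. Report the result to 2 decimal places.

The sequences differ at 9 of 28 sites (3, 4, 7, 11, 12, 18, 19, 25, 26), so p = 9/28 ≈ 0.321429.
d = −(3/4) ln(1 − 4p/3) = −0.75 ln(1 − 0.428572) = −0.75 ln(0.571428)
  = −0.75 × (-0.559617) = 0.419713 substitutions/site.
Under a molecular clock d = 2μt, so t = d/(2μ) = 0.419713 / (2 × 0.0335) = 6.26 Myr.

6.26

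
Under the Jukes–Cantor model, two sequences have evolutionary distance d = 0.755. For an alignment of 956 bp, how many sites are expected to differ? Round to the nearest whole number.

455

Invert JC69: p = (3/4)(1 − e^(−4d/3)) = 0.75 × (1 − e^(-1.006667)) = 0.75 × (1 − 0.365435) = 0.475924.
Expected differing sites = pL ≈ 0.475924 × 956 = 454.983344 ≈ 455.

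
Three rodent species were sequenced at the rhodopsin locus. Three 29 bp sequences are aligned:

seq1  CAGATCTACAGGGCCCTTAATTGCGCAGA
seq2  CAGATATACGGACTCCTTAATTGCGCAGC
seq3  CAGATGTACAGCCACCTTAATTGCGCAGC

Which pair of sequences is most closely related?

seq1–seq2: 6/29 differ, p = 0.207, d = 0.242.
seq1–seq3: 5/29 differ, p = 0.172, d = 0.196.
seq2–seq3: 4/29 differ, p = 0.138, d = 0.152.
The smallest distance is between seq2 and seq3.

seq2 and seq3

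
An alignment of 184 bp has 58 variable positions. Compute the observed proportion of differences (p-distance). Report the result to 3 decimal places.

0.315

p = 58/184 = 0.315217… ≈ 0.315 (to 3 d.p.).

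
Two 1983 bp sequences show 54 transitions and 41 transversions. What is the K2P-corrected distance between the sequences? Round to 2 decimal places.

P = 54/1983 ≈ 0.027231 and Q = 41/1983 ≈ 0.020676.
Under the Kimura two-parameter model, d = −½ ln(1 − 2P − Q) − ¼ ln(1 − 2Q).
1 − 2P − Q = 0.924862, giving −½ ln(0.924862) = 0.039055.
1 − 2Q = 0.958648, giving −¼ ln(0.958648) = 0.010558.
d = 0.039055 + 0.010558 = 0.049613.

0.05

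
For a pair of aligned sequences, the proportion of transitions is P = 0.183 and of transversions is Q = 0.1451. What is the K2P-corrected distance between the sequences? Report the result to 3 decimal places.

Under the Kimura two-parameter model, d = −½ ln(1 − 2P − Q) − ¼ ln(1 − 2Q).
1 − 2P − Q = 0.4889, giving −½ ln(0.4889) = 0.357799.
1 − 2Q = 0.7098, giving −¼ ln(0.7098) = 0.085693.
d = 0.357799 + 0.085693 = 0.443492.

0.443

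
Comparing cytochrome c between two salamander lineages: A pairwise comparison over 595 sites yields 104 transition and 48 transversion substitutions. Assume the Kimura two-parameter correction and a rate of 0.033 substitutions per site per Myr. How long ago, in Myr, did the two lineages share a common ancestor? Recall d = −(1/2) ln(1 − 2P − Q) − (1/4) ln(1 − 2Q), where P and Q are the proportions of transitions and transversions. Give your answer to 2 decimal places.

4.93

P = 104/595 ≈ 0.17479 and Q = 48/595 ≈ 0.080672.
Under the Kimura two-parameter model, d = −½ ln(1 − 2P − Q) − ¼ ln(1 − 2Q).
1 − 2P − Q = 0.569748, giving −½ ln(0.569748) = 0.281281.
1 − 2Q = 0.838656, giving −¼ ln(0.838656) = 0.043989.
d = 0.281281 + 0.043989 = 0.325270.
Under a molecular clock d = 2μt, so t = d/(2μ) = 0.325270 / (2 × 0.033) = 4.93 Myr.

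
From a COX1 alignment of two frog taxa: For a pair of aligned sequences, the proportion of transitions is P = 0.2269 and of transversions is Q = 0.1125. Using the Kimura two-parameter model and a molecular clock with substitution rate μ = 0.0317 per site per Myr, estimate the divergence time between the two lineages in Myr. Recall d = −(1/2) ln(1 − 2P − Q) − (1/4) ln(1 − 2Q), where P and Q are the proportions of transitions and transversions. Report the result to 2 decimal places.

Under the Kimura two-parameter model, d = −½ ln(1 − 2P − Q) − ¼ ln(1 − 2Q).
1 − 2P − Q = 0.4337, giving −½ ln(0.4337) = 0.417701.
1 − 2Q = 0.775, giving −¼ ln(0.775) = 0.063723.
d = 0.417701 + 0.063723 = 0.481424.
Under a molecular clock d = 2μt, so t = d/(2μ) = 0.481424 / (2 × 0.0317) = 7.59 Myr.

7.59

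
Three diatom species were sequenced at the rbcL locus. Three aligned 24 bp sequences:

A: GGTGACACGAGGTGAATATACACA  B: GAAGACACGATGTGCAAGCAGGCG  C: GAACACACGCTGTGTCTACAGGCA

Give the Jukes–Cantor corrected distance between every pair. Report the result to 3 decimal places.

A–B: 10/24 sites differ → p ≈ 0.416667, d = −0.75 ln(1 − 0.555556) = 0.608198 ≈ 0.608.
A–C: 10/24 sites differ → p ≈ 0.416667, d = −0.75 ln(1 − 0.555556) = 0.608198 ≈ 0.608.
B–C: 7/24 sites differ → p ≈ 0.291667, d = −0.75 ln(1 − 0.388889) = 0.369358 ≈ 0.369.

d(A,B) = 0.608, d(A,C) = 0.608, d(B,C) = 0.369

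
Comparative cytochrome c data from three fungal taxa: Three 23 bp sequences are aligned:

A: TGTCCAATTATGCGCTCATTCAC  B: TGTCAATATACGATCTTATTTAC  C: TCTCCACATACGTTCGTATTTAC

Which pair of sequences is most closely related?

B and C

A–B: 8/23 differ, p = 0.348, d = 0.467.
A–C: 9/23 differ, p = 0.391, d = 0.553.
B–C: 5/23 differ, p = 0.217, d = 0.257.
The smallest distance is between B and C.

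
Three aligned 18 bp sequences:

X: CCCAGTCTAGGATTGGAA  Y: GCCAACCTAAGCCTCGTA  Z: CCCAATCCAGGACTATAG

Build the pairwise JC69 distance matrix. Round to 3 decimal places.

X–Y: 8/18 sites differ → p ≈ 0.444444, d = −0.75 ln(1 − 0.592592) = 0.673455 ≈ 0.673.
X–Z: 6/18 sites differ → p ≈ 0.333333, d = −0.75 ln(1 − 0.444444) = 0.440839 ≈ 0.441.
Y–Z: 9/18 sites differ → p = 0.5, d = −0.75 ln(1 − 0.666667) = 0.823960 ≈ 0.824.

d(X,Y) = 0.673, d(X,Z) = 0.441, d(Y,Z) = 0.824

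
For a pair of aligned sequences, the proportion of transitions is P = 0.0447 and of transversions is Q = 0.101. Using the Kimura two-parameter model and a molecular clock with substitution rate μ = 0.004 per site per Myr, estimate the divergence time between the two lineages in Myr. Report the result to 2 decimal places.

20.25

Under the Kimura two-parameter model, d = −½ ln(1 − 2P − Q) − ¼ ln(1 − 2Q).
1 − 2P − Q = 0.8096, giving −½ ln(0.8096) = 0.105607.
1 − 2Q = 0.798, giving −¼ ln(0.798) = 0.056412.
d = 0.105607 + 0.056412 = 0.162019.
Under a molecular clock d = 2μt, so t = d/(2μ) = 0.162019 / (2 × 0.004) = 20.25 Myr.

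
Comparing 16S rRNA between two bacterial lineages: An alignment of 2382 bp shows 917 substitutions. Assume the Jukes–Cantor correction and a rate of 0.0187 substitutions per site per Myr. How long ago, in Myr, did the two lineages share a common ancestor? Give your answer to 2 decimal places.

p = 917/2382 ≈ 0.384971.
d = −(3/4) ln(1 − 4p/3) = −0.75 ln(1 − 0.513295) = −0.75 ln(0.486705)
  = −0.75 × (-0.720097) = 0.540073 substitutions/site.
Under a molecular clock d = 2μt, so t = d/(2μ) = 0.540073 / (2 × 0.0187) = 14.44 Myr.

14.44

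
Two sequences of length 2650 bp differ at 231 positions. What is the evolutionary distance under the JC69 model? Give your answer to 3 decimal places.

0.093

p = 231/2650 ≈ 0.08717.
d = −(3/4) ln(1 − 4p/3) = −0.75 ln(1 − 0.116227) = −0.75 ln(0.883773)
  = −0.75 × (-0.123555) = 0.092666 substitutions/site.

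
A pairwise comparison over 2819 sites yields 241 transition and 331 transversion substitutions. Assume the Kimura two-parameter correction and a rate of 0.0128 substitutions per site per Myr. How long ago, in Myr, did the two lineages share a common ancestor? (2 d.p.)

P = 241/2819 ≈ 0.085491 and Q = 331/2819 ≈ 0.117418.
Under the Kimura two-parameter model, d = −½ ln(1 − 2P − Q) − ¼ ln(1 − 2Q).
1 − 2P − Q = 0.7116, giving −½ ln(0.7116) = 0.170120.
1 − 2Q = 0.765164, giving −¼ ln(0.765164) = 0.066916.
d = 0.170120 + 0.066916 = 0.237036.
Under a molecular clock d = 2μt, so t = d/(2μ) = 0.237036 / (2 × 0.0128) = 9.26 Myr.

9.26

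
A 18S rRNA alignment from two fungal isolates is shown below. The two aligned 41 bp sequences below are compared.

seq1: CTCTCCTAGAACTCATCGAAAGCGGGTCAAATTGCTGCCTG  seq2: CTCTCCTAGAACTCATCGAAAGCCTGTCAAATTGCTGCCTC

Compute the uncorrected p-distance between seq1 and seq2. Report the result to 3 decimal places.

0.073

The sequences differ at 3 of 41 positions (sites 24, 25, 41).
p = 3/41 = 0.073170… ≈ 0.073 (to 3 d.p.).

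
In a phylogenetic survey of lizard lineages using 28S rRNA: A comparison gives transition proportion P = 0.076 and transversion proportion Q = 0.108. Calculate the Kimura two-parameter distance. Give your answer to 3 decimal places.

Under the Kimura two-parameter model, d = −½ ln(1 − 2P − Q) − ¼ ln(1 − 2Q).
1 − 2P − Q = 0.74, giving −½ ln(0.74) = 0.150553.
1 − 2Q = 0.784, giving −¼ ln(0.784) = 0.060837.
d = 0.150553 + 0.060837 = 0.211390.

0.211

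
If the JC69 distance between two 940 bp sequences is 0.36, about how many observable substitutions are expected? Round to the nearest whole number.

269

Invert JC69: p = (3/4)(1 − e^(−4d/3)) = 0.75 × (1 − e^(-0.48)) = 0.75 × (1 − 0.618783) = 0.285913.
Expected differing sites = pL ≈ 0.285913 × 940 = 268.75822 ≈ 269.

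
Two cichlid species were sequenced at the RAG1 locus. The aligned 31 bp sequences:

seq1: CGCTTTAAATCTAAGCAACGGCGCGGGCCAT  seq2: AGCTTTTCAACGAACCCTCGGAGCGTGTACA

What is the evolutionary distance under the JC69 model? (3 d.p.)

0.691

The sequences differ at 14 of 31 sites, so p = 14/31 ≈ 0.451613.
d = −(3/4) ln(1 − 4p/3) = −0.75 ln(1 − 0.602151) = −0.75 ln(0.397849)
  = −0.75 × (-0.921683) = 0.691262 substitutions/site.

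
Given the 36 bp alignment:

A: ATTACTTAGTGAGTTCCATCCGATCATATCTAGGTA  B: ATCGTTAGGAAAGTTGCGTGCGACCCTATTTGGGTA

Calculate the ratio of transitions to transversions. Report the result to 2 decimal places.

Transitions are A↔G and C↔T; transversions are all other mismatches.
Transitions: 9. Transversions: 5.
R = 9/5 = 1.80.

1.80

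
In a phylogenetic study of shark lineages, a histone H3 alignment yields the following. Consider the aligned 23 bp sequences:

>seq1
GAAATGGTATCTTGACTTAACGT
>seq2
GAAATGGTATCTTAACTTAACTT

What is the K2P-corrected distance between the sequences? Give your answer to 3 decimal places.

0.093

Of 23 sites, 1 differences are transitions and 1 are transversions, so P = 1/23 ≈ 0.043478 and Q = 1/23 ≈ 0.043478.
Under the Kimura two-parameter model, d = −½ ln(1 − 2P − Q) − ¼ ln(1 − 2Q).
1 − 2P − Q = 0.869566, giving −½ ln(0.869566) = 0.069881.
1 − 2Q = 0.913044, giving −¼ ln(0.913044) = 0.022743.
d = 0.069881 + 0.022743 = 0.092624.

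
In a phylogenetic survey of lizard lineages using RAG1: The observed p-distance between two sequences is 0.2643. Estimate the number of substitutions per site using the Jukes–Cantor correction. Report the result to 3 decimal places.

d = −(3/4) ln(1 − 4p/3) = −0.75 ln(1 − 0.3524) = −0.75 ln(0.6476)
  = −0.75 × (-0.434482) = 0.325862 substitutions/site.

0.326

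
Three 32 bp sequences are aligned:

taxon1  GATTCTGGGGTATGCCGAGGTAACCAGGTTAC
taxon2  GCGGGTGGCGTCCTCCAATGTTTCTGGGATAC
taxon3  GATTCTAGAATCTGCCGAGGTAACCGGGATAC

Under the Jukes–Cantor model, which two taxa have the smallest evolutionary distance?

taxon1 and taxon3

taxon1–taxon2: 15/32 differ, p = 0.469, d = 0.736.
taxon1–taxon3: 6/32 differ, p = 0.188, d = 0.216.
taxon2–taxon3: 14/32 differ, p = 0.438, d = 0.657.
The smallest distance is between taxon1 and taxon3.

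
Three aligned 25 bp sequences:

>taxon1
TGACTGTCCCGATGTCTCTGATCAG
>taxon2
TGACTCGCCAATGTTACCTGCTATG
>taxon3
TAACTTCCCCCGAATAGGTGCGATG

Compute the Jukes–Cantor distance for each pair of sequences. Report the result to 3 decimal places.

d(taxon1,taxon2) = 0.766, d(taxon1,taxon3) = 1.030, d(taxon2,taxon3) = 0.663

taxon1–taxon2: 12/25 sites differ → p = 0.48, d = −0.75 ln(1 − 0.64) = 0.766238 ≈ 0.766.
taxon1–taxon3: 14/25 sites differ → p = 0.56, d = −0.75 ln(1 − 0.746667) = 1.029788 ≈ 1.030.
taxon2–taxon3: 11/25 sites differ → p = 0.44, d = −0.75 ln(1 − 0.586667) = 0.662626 ≈ 0.663.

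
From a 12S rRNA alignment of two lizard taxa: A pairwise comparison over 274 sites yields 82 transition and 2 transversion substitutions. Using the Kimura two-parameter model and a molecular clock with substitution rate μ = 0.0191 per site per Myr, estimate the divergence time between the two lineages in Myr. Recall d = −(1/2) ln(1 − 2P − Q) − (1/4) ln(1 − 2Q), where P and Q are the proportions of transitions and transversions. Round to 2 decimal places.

P = 82/274 ≈ 0.29927 and Q = 2/274 ≈ 0.007299.
Under the Kimura two-parameter model, d = −½ ln(1 − 2P − Q) − ¼ ln(1 − 2Q).
1 − 2P − Q = 0.394161, giving −½ ln(0.394161) = 0.465498.
1 − 2Q = 0.985402, giving −¼ ln(0.985402) = 0.003676.
d = 0.465498 + 0.003676 = 0.469174.
Under a molecular clock d = 2μt, so t = d/(2μ) = 0.469174 / (2 × 0.0191) = 12.28 Myr.

12.28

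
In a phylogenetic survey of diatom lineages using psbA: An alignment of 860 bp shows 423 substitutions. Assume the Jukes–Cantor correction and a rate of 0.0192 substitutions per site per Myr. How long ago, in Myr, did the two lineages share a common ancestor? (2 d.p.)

20.83

p = 423/860 ≈ 0.49186.
d = −(3/4) ln(1 − 4p/3) = −0.75 ln(1 − 0.655813) = −0.75 ln(0.344187)
  = −0.75 × (-1.066570) = 0.799928 substitutions/site.
Under a molecular clock d = 2μt, so t = d/(2μ) = 0.799928 / (2 × 0.0192) = 20.83 Myr.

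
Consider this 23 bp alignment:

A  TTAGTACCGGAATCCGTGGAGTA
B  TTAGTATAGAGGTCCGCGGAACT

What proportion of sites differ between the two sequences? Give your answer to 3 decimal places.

0.391

The sequences differ at 9 of 23 positions (sites 7, 8, 10, 11, 12, 17, 21, 22, 23).
p = 9/23 = 0.391304… ≈ 0.391 (to 3 d.p.).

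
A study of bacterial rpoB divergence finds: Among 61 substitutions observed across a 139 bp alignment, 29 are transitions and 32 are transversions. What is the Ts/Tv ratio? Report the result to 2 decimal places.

0.91

R = 29/32 = 0.90625 ≈ 0.91 (to 2 d.p.).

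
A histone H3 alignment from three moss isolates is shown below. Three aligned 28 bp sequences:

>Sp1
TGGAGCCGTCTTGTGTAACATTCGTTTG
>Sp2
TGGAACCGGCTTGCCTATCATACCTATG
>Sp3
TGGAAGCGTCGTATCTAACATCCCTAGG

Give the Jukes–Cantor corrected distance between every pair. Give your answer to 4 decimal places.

d(Sp1,Sp2) = 0.3597, d(Sp1,Sp3) = 0.4197, d(Sp2,Sp3) = 0.3597

Sp1–Sp2: 8/28 sites differ → p ≈ 0.285714, d = −0.75 ln(1 − 0.380952) = 0.359679 ≈ 0.3597.
Sp1–Sp3: 9/28 sites differ → p ≈ 0.321429, d = −0.75 ln(1 − 0.428572) = 0.419713 ≈ 0.4197.
Sp2–Sp3: 8/28 sites differ → p ≈ 0.285714, d = −0.75 ln(1 − 0.380952) = 0.359679 ≈ 0.3597.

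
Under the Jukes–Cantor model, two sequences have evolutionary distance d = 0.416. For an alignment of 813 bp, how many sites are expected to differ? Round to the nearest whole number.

Invert JC69: p = (3/4)(1 − e^(−4d/3)) = 0.75 × (1 − e^(-0.554667)) = 0.75 × (1 − 0.574263) = 0.319303.
Expected differing sites = pL ≈ 0.319303 × 813 = 259.593339 ≈ 260.

260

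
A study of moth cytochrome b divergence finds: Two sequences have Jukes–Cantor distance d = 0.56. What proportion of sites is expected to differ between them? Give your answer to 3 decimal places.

p = (3/4)(1 − e^(−4d/3)) = 0.75 × (1 − e^(-0.746667)) = 0.75 × (1 − 0.473944) = 0.394542.

0.395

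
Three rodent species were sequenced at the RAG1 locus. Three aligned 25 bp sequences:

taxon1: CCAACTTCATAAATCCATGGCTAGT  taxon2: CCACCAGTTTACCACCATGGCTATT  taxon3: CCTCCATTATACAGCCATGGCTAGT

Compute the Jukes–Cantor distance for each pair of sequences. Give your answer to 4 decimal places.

taxon1–taxon2: 9/25 sites differ → p = 0.36, d = −0.75 ln(1 − 0.48) = 0.490445 ≈ 0.4904.
taxon1–taxon3: 6/25 sites differ → p = 0.24, d = −0.75 ln(1 − 0.32) = 0.289247 ≈ 0.2892.
taxon2–taxon3: 6/25 sites differ → p = 0.24, d = −0.75 ln(1 − 0.32) = 0.289247 ≈ 0.2892.

d(taxon1,taxon2) = 0.4904, d(taxon1,taxon3) = 0.2892, d(taxon2,taxon3) = 0.2892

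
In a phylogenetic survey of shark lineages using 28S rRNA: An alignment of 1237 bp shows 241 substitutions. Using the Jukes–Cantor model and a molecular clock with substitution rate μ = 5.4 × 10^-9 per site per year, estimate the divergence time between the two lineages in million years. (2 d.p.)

20.89

p = 241/1237 ≈ 0.194826.
d = −(3/4) ln(1 − 4p/3) = −0.75 ln(1 − 0.259768) = −0.75 ln(0.740232)
  = −0.75 × (-0.300792) = 0.225594 substitutions/site.
Under a molecular clock d = 2μt, so t = d/(2μ) = 0.225594 / (2 × 5.4 × 10^-9) = 20.89 million years.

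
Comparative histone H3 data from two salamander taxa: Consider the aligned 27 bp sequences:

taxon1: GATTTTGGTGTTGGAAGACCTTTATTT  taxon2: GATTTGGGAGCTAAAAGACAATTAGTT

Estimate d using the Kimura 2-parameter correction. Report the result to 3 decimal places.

0.377

Of 27 sites, 3 differences are transitions and 5 are transversions, so P = 3/27 ≈ 0.111111 and Q = 5/27 ≈ 0.185185.
Under the Kimura two-parameter model, d = −½ ln(1 − 2P − Q) − ¼ ln(1 − 2Q).
1 − 2P − Q = 0.592593, giving −½ ln(0.592593) = 0.261624.
1 − 2Q = 0.62963, giving −¼ ln(0.62963) = 0.115656.
d = 0.261624 + 0.115656 = 0.377280.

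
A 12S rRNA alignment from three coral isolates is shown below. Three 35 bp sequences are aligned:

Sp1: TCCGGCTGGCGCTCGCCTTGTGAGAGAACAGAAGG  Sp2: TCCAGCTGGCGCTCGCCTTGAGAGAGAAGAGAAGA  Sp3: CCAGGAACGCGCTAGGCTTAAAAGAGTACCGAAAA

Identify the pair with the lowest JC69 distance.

Sp1–Sp2: 4/35 differ, p = 0.114, d = 0.124.
Sp1–Sp3: 14/35 differ, p = 0.400, d = 0.572.
Sp2–Sp3: 14/35 differ, p = 0.400, d = 0.572.
The smallest distance is between Sp1 and Sp2.

Sp1 and Sp2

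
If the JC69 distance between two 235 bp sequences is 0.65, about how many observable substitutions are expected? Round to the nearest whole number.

102

Invert JC69: p = (3/4)(1 − e^(−4d/3)) = 0.75 × (1 − e^(-0.866667)) = 0.75 × (1 − 0.420350) = 0.434738.
Expected differing sites = pL ≈ 0.434738 × 235 = 102.16343 ≈ 102.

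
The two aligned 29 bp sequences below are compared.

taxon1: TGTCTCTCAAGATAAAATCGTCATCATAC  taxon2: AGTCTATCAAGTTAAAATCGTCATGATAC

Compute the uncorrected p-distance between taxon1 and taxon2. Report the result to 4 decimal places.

0.1379

The sequences differ at 4 of 29 positions (sites 1, 6, 12, 25).
p = 4/29 = 0.137931… ≈ 0.1379 (to 4 d.p.).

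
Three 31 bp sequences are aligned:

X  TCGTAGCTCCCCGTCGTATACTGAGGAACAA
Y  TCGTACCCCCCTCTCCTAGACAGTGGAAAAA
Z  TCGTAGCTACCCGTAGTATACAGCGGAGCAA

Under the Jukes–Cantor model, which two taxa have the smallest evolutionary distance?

X and Z

X–Y: 9/31 differ, p = 0.290, d = 0.367.
X–Z: 5/31 differ, p = 0.161, d = 0.182.
Y–Z: 11/31 differ, p = 0.355, d = 0.481.
The smallest distance is between X and Z.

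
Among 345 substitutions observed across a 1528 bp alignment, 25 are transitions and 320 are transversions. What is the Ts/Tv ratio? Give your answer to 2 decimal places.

0.08

R = 25/320 = 0.078125 ≈ 0.08 (to 2 d.p.).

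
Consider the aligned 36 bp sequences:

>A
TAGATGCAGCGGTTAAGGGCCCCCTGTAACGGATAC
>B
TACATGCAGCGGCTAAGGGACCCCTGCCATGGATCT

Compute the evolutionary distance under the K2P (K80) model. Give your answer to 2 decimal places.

Of 36 sites, 4 differences are transitions and 4 are transversions, so P = 4/36 ≈ 0.111111 and Q = 4/36 ≈ 0.111111.
Under the Kimura two-parameter model, d = −½ ln(1 − 2P − Q) − ¼ ln(1 − 2Q).
1 − 2P − Q = 0.666667, giving −½ ln(0.666667) = 0.202732.
1 − 2Q = 0.777778, giving −¼ ln(0.777778) = 0.062829.
d = 0.202732 + 0.062829 = 0.265561.

0.27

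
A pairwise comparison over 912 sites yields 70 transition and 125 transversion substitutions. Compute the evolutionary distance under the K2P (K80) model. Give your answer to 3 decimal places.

0.252

P = 70/912 ≈ 0.076754 and Q = 125/912 ≈ 0.137061.
Under the Kimura two-parameter model, d = −½ ln(1 − 2P − Q) − ¼ ln(1 − 2Q).
1 − 2P − Q = 0.709431, giving −½ ln(0.709431) = 0.171646.
1 − 2Q = 0.725878, giving −¼ ln(0.725878) = 0.080093.
d = 0.171646 + 0.080093 = 0.251739.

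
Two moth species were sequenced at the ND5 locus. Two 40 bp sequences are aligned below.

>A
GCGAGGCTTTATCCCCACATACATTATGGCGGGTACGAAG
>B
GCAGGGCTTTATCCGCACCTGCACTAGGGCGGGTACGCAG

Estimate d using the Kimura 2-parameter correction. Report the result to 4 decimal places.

0.2341

Of 40 sites, 4 differences are transitions and 4 are transversions, so P = 4/40 = 0.1 and Q = 4/40 = 0.1.
Under the Kimura two-parameter model, d = −½ ln(1 − 2P − Q) − ¼ ln(1 − 2Q).
1 − 2P − Q = 0.7, giving −½ ln(0.7) = 0.178337.
1 − 2Q = 0.8, giving −¼ ln(0.8) = 0.055786.
d = 0.178337 + 0.055786 = 0.234123.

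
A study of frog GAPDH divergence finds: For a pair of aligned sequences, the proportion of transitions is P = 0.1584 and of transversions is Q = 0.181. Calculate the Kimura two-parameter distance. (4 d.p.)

Under the Kimura two-parameter model, d = −½ ln(1 − 2P − Q) − ¼ ln(1 − 2Q).
1 − 2P − Q = 0.5022, giving −½ ln(0.5022) = 0.344378.
1 − 2Q = 0.638, giving −¼ ln(0.638) = 0.112354.
d = 0.344378 + 0.112354 = 0.456732.

0.4567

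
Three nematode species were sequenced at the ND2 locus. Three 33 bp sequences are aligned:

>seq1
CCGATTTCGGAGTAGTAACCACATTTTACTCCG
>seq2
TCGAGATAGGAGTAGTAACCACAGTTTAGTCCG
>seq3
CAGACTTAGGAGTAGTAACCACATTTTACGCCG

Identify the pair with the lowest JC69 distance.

seq1 and seq3

seq1–seq2: 6/33 differ, p = 0.182, d = 0.208.
seq1–seq3: 4/33 differ, p = 0.121, d = 0.132.
seq2–seq3: 7/33 differ, p = 0.212, d = 0.249.
The smallest distance is between seq1 and seq3.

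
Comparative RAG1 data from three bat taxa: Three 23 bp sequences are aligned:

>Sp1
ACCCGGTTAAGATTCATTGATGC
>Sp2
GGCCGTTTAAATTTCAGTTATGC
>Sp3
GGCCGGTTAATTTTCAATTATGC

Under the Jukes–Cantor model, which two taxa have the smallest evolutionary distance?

Sp1–Sp2: 7/23 differ, p = 0.304, d = 0.390.
Sp1–Sp3: 6/23 differ, p = 0.261, d = 0.321.
Sp2–Sp3: 3/23 differ, p = 0.130, d = 0.143.
The smallest distance is between Sp2 and Sp3.

Sp2 and Sp3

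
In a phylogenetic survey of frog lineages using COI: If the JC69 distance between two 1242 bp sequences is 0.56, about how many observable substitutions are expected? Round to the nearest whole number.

490

Invert JC69: p = (3/4)(1 − e^(−4d/3)) = 0.75 × (1 − e^(-0.746667)) = 0.75 × (1 − 0.473944) = 0.394542.
Expected differing sites = pL ≈ 0.394542 × 1242 = 490.021164 ≈ 490.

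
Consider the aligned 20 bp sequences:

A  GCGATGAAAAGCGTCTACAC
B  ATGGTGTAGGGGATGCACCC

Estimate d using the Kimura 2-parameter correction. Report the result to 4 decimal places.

Of 20 sites, 7 differences are transitions and 4 are transversions, so P = 7/20 = 0.35 and Q = 4/20 = 0.2.
Under the Kimura two-parameter model, d = −½ ln(1 − 2P − Q) − ¼ ln(1 − 2Q).
1 − 2P − Q = 0.1, giving −½ ln(0.1) = 1.151293.
1 − 2Q = 0.6, giving −¼ ln(0.6) = 0.127706.
d = 1.151293 + 0.127706 = 1.278999.

1.2790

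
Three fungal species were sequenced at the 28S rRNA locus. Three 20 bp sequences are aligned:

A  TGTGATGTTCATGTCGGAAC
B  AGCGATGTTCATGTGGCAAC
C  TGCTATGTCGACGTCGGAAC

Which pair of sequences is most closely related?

A and B

A–B: 4/20 differ, p = 0.200, d = 0.233.
A–C: 5/20 differ, p = 0.250, d = 0.304.
B–C: 7/20 differ, p = 0.350, d = 0.471.
The smallest distance is between A and B.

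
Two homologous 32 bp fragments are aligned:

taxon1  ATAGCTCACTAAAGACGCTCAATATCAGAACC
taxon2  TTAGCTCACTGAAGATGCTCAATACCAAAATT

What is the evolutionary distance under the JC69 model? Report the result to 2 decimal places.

0.26

The sequences differ at 7 of 32 sites (1, 11, 16, 25, 28, 31, 32), so p = 7/32 = 0.21875.
d = −(3/4) ln(1 − 4p/3) = −0.75 ln(1 − 0.291667) = −0.75 ln(0.708333)
  = −0.75 × (-0.344841) = 0.258631 substitutions/site.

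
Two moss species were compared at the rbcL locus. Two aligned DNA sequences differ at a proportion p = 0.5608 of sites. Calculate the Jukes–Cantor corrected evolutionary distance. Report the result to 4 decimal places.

1.0330

d = −(3/4) ln(1 − 4p/3) = −0.75 ln(1 − 0.747733) = −0.75 ln(0.252267)
  = −0.75 × (-1.377267) = 1.032950 substitutions/site.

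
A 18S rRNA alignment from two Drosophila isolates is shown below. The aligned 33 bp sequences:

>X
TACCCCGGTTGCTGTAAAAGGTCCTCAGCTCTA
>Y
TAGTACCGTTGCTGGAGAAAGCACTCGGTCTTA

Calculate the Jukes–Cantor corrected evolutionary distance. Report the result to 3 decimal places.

The sequences differ at 13 of 33 sites, so p = 13/33 ≈ 0.393939.
d = −(3/4) ln(1 − 4p/3) = −0.75 ln(1 − 0.525252) = −0.75 ln(0.474748)
  = −0.75 × (-0.744971) = 0.558728 substitutions/site.

0.559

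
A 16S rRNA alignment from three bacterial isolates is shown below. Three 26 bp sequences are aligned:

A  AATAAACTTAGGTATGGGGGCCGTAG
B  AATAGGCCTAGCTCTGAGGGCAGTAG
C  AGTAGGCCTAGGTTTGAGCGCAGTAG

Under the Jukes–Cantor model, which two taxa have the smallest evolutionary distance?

B and C

A–B: 7/26 differ, p = 0.269, d = 0.334.
A–C: 8/26 differ, p = 0.308, d = 0.396.
B–C: 4/26 differ, p = 0.154, d = 0.172.
The smallest distance is between B and C.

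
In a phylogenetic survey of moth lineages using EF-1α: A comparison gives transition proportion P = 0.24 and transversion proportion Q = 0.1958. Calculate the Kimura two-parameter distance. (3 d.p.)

0.687

Under the Kimura two-parameter model, d = −½ ln(1 − 2P − Q) − ¼ ln(1 − 2Q).
1 − 2P − Q = 0.3242, giving −½ ln(0.3242) = 0.563197.
1 − 2Q = 0.6084, giving −¼ ln(0.6084) = 0.124231.
d = 0.563197 + 0.124231 = 0.687428.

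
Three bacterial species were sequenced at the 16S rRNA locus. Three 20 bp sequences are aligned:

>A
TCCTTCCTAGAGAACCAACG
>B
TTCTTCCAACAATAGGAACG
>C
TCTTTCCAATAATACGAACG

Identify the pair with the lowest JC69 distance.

B and C

A–B: 7/20 differ, p = 0.350, d = 0.471.
A–C: 6/20 differ, p = 0.300, d = 0.383.
B–C: 4/20 differ, p = 0.200, d = 0.233.
The smallest distance is between B and C.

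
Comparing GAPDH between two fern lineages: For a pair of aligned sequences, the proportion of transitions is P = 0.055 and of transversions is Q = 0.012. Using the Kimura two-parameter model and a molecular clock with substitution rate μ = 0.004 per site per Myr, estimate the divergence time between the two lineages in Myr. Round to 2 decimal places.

Under the Kimura two-parameter model, d = −½ ln(1 − 2P − Q) − ¼ ln(1 − 2Q).
1 − 2P − Q = 0.878, giving −½ ln(0.878) = 0.065054.
1 − 2Q = 0.976, giving −¼ ln(0.976) = 0.006073.
d = 0.065054 + 0.006073 = 0.071127.
Under a molecular clock d = 2μt, so t = d/(2μ) = 0.071127 / (2 × 0.004) = 8.89 Myr.

8.89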